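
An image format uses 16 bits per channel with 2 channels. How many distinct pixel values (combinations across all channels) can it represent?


Total bits = 16 bits/channel × 2 channels = 32 bits
Distinct pixel values = 2^32
= 4,294,967,296 pixel values


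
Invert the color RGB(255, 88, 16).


Invert: (255-R, 255-G, 255-B)
R: 255-255 = 0
G: 255-88 = 167
B: 255-16 = 239
= RGB(0, 167, 239)


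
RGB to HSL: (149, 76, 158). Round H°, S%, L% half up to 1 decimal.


Normalize: R'=149/255≈0.5843, G'=76/255≈0.2980, B'=158/255≈0.6196
Max=158/255, Min=76/255, Δ=Max-Min=82/255
L = (Max+Min)/2 = (158+76)/510 = 234/510 = 0.45882… → L = 45.9%
L ≤ 0.5 → S = Δ/(Max+Min) = 82/(158+76) = 82/234 = 0.35042… → S = 35.0%
(the 1/255 factors cancel in S and H, so raw channel differences can be used)
Max is B' → H = 60 × ((R-G)/Δ + 4) = 60 × ((149-76)/82 + 4)
  73/82 + 4 = 0.8902… + 4 = 4.8902…
  H = 60 × 4.8902… = 293.414…° → H = 293.4°
= HSL(293.4°, 35.0%, 45.9%)


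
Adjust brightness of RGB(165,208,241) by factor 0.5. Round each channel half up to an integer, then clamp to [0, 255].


Multiply each channel by 0.5, round half up, clamp to [0, 255]
R: 165×0.5 = 82.5 → round → 83
G: 208×0.5 = 104
B: 241×0.5 = 120.5 → round → 121
= RGB(83, 104, 121)


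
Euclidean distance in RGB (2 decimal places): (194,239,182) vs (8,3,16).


d = √[(R₁-R₂)² + (G₁-G₂)² + (B₁-B₂)²]
d = √[(194-8)² + (239-3)² + (182-16)²]
d = √[34596 + 55696 + 27556]
d = √117848
d ≈ 343.29


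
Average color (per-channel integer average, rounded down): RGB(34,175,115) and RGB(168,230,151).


Midpoint: each channel = ⌊(C₁+C₂)/2⌋
R: ⌊(34+168)/2⌋ = 101
G: ⌊(175+230)/2⌋ = 202
B: ⌊(115+151)/2⌋ = 133
= RGB(101, 202, 133)


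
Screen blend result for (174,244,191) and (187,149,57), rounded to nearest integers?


Screen: C = 255 - (255-A)×(255-B)/255, rounded to nearest integer
R: 255 - (255-174)×(255-187)/255 = 255 - 5508/255 ≈ 255 - 21.600 = 233.400 → 233
G: 255 - (255-244)×(255-149)/255 = 255 - 1166/255 ≈ 255 - 4.573 = 250.427 → 250
B: 255 - (255-191)×(255-57)/255 = 255 - 12672/255 ≈ 255 - 49.694 = 205.306 → 205
= RGB(233, 250, 205)


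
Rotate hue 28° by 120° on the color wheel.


New hue = (H + rotation) mod 360
New hue = (28 + 120) mod 360
= 148 mod 360
= 148°


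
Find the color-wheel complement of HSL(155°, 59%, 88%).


Complement = opposite side of color wheel = hue + 180°
H' = (155 + 180) mod 360 = 335°
S and L unchanged.
= HSL(335°, 59%, 88%)


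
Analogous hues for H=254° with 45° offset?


Base hue: 254°
Left analog: (254 - 45) mod 360 = 209°
Right analog: (254 + 45) mod 360 = 299°
Analogous hues = 209° and 299°


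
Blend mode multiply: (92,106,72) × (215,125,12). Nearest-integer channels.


Multiply: C = A×B/255, rounded to nearest integer
R: 92×215/255 = 19780/255 ≈ 77.569 → 78
G: 106×125/255 = 13250/255 ≈ 51.961 → 52
B: 72×12/255 = 864/255 ≈ 3.388 → 3
= RGB(78, 52, 3)


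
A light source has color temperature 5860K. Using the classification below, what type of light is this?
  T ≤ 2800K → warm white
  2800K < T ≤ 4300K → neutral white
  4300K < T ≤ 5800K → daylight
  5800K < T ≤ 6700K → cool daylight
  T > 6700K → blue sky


Temperature: 5860K
5800K < 5860K ≤ 6700K → cool daylight
Classification: cool daylight


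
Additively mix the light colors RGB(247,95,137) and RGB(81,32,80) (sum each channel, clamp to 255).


Additive: each channel = min(255, C₁+C₂)
R: 247+81 = 328 → 255
G: 95+32 = 127 → 127
B: 137+80 = 217 → 217
= RGB(255, 127, 217)


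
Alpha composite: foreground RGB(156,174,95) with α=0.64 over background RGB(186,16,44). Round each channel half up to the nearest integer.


C = α×F + (1-α)×B, with 1-α = 0.36
R: 0.64×156 + 0.36×186 = 99.84 + 66.96 = 166.80 → 167
G: 0.64×174 + 0.36×16 = 111.36 + 5.76 = 117.12 → 117
B: 0.64×95 + 0.36×44 = 60.80 + 15.84 = 76.64 → 77
= RGB(167, 117, 77)


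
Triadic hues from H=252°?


Triadic: equally spaced at 120° intervals
H1 = 252°
H2 = (252 + 120) mod 360 = 12°
H3 = (252 + 240) mod 360 = 132°
Triadic = 252°, 12°, 132°


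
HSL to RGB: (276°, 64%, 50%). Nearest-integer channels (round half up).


H=276°, S=0.64, L=0.50
C = (1-|2L-1|)×S = (1-|0.00|)×0.64 = 0.64
H' = H/60 = 276/60 ≈ 4.6000; X = C×(1-|H' mod 2 - 1|) = 0.384
m = L - C/2 = 0.50 - 0.32 = 0.18
Sector ⌊H'⌋ = 4 → (R',G',B') = (0.384, 0.0, 0.64)
RGB = ((R'+m)×255, (G'+m)×255, (B'+m)×255) = (143.82, 45.9, 209.1)
Round half up → RGB(144, 46, 209)


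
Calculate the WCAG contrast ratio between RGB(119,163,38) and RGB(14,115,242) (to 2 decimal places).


Linearize each sRGB channel c=v/255: c/12.92 if c ≤ 0.04045 else ((c+0.055)/1.055)^2.4
L = 0.2126×R_lin + 0.7152×G_lin + 0.0722×B_lin
Color 1 (119,163,38):
  R=119: 119/255≈0.4667 > 0.04045 → ((0.4667+0.055)/1.055)^2.4 ≈ 0.18447
  G=163: 163/255≈0.6392 > 0.04045 → ((0.6392+0.055)/1.055)^2.4 ≈ 0.36625
  B=38: 38/255≈0.1490 > 0.04045 → ((0.1490+0.055)/1.055)^2.4 ≈ 0.01938
  L1 = 0.2126×0.18447 + 0.7152×0.36625 + 0.0722×0.01938 ≈ 0.30256
Color 2 (14,115,242):
  R=14: 14/255≈0.0549 > 0.04045 → ((0.0549+0.055)/1.055)^2.4 ≈ 0.00439
  G=115: 115/255≈0.4510 > 0.04045 → ((0.4510+0.055)/1.055)^2.4 ≈ 0.17144
  B=242: 242/255≈0.9490 > 0.04045 → ((0.9490+0.055)/1.055)^2.4 ≈ 0.88792
  L2 = 0.2126×0.00439 + 0.7152×0.17144 + 0.0722×0.88792 ≈ 0.18766
Lighter = 0.30256, Darker = 0.18766
Ratio = (L_lighter + 0.05) / (L_darker + 0.05)
Ratio = (0.30256 + 0.05) / (0.18766 + 0.05) = 0.35256 / 0.23766 ≈ 1.4835
Ratio ≈ 1.48:1


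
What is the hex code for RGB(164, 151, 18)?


R = 164 → A4 (hex)
G = 151 → 97 (hex)
B = 18 → 12 (hex)
Hex = #A49712


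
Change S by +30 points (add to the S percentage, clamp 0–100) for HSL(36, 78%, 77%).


Original S = 78%
Adjustment = +30 percentage points
New S = 78 + (30) = 108
Clamp to [0, 100] → 100
= HSL(36°, 100%, 77%)


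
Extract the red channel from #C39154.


Color: #C39154
R = C3 = 195
G = 91 = 145
B = 54 = 84
Red = 195


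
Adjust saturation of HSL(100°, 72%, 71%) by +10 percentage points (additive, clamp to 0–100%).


Original S = 72%
Adjustment = +10 percentage points
New S = 72 + (10) = 82
Clamp to [0, 100] → 82
= HSL(100°, 82%, 71%)


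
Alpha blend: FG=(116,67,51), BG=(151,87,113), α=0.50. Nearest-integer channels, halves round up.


C = α×F + (1-α)×B, with 1-α = 0.50
R: 0.50×116 + 0.50×151 = 58.00 + 75.50 = 133.50 → 134
G: 0.50×67 + 0.50×87 = 33.50 + 43.50 = 77.00 → 77
B: 0.50×51 + 0.50×113 = 25.50 + 56.50 = 82.00 → 82
= RGB(134, 77, 82)


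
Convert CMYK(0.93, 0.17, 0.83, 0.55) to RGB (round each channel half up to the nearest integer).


R = 255 × (1-C) × (1-K) = 255 × 0.07 × 0.45 = 8.0325 → 8
G = 255 × (1-M) × (1-K) = 255 × 0.83 × 0.45 = 95.2425 → 95
B = 255 × (1-Y) × (1-K) = 255 × 0.17 × 0.45 = 19.5075 → 20
= RGB(8, 95, 20)


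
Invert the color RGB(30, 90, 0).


Invert: (255-R, 255-G, 255-B)
R: 255-30 = 225
G: 255-90 = 165
B: 255-0 = 255
= RGB(225, 165, 255)


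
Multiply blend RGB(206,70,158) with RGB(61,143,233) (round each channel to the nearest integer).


Multiply: C = A×B/255, rounded to nearest integer
R: 206×61/255 = 12566/255 ≈ 49.278 → 49
G: 70×143/255 = 10010/255 ≈ 39.255 → 39
B: 158×233/255 = 36814/255 ≈ 144.369 → 144
= RGB(49, 39, 144)


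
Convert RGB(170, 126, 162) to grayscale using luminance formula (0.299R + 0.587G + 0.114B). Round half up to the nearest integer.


Gray = 0.299×R + 0.587×G + 0.114×B
Gray = 0.299×170 + 0.587×126 + 0.114×162
Gray = 50.830 + 73.962 + 18.468
Gray = 143.260 → round half up → 143
Gray = 143


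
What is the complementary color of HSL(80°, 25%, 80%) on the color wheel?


Complement = opposite side of color wheel = hue + 180°
H' = (80 + 180) mod 360 = 260°
S and L unchanged.
= HSL(260°, 25%, 80%)


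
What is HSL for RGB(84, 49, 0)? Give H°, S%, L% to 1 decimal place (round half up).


Normalize: R'=84/255≈0.3294, G'=49/255≈0.1922, B'=0/255≈0.0000
Max=84/255, Min=0/255, Δ=Max-Min=84/255
L = (Max+Min)/2 = (84+0)/510 = 84/510 = 0.16470… → L = 16.5%
L ≤ 0.5 → S = Δ/(Max+Min) = 84/(84+0) = 84/84 = 1 → S = 100.0%
(the 1/255 factors cancel in S and H, so raw channel differences can be used)
Max is R' → H = 60 × (((G-B)/Δ) mod 6) = 60 × (((49-0)/84) mod 6)
  49/84 = 0.5833…
  H = 60 × 0.5833… = 35° → H = 35.0°
= HSL(35.0°, 100.0%, 16.5%)


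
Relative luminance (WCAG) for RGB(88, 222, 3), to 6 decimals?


Linearize each channel (sRGB transfer function): c = v/255; c_lin = c/12.92 if c ≤ 0.04045, else ((c+0.055)/1.055)^2.4
  R: 88/255 ≈ 0.345098 > 0.04045 → ((0.345098+0.055)/1.055)^2.4 ≈ 0.097587
  G: 222/255 ≈ 0.870588 > 0.04045 → ((0.870588+0.055)/1.055)^2.4 ≈ 0.730461
  B: 3/255 ≈ 0.011765 ≤ 0.04045 → 0.011765/12.92 ≈ 0.000911
R_lin = 0.097587, G_lin = 0.730461, B_lin = 0.000911
L = 0.2126×R + 0.7152×G + 0.0722×B
L = 0.2126×0.097587 + 0.7152×0.730461 + 0.0722×0.000911
L ≈ 0.543238


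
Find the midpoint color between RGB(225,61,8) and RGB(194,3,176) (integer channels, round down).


Midpoint: each channel = ⌊(C₁+C₂)/2⌋
R: ⌊(225+194)/2⌋ = 209
G: ⌊(61+3)/2⌋ = 32
B: ⌊(8+176)/2⌋ = 92
= RGB(209, 32, 92)


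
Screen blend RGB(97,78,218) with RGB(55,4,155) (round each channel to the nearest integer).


Screen: C = 255 - (255-A)×(255-B)/255, rounded to nearest integer
R: 255 - (255-97)×(255-55)/255 = 255 - 31600/255 ≈ 255 - 123.922 = 131.078 → 131
G: 255 - (255-78)×(255-4)/255 = 255 - 44427/255 ≈ 255 - 174.224 = 80.776 → 81
B: 255 - (255-218)×(255-155)/255 = 255 - 3700/255 ≈ 255 - 14.510 = 240.490 → 240
= RGB(131, 81, 240)


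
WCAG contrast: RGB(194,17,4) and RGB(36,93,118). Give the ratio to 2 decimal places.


Linearize each sRGB channel c=v/255: c/12.92 if c ≤ 0.04045 else ((c+0.055)/1.055)^2.4
L = 0.2126×R_lin + 0.7152×G_lin + 0.0722×B_lin
Color 1 (194,17,4):
  R=194: 194/255≈0.7608 > 0.04045 → ((0.7608+0.055)/1.055)^2.4 ≈ 0.53948
  G=17: 17/255≈0.0667 > 0.04045 → ((0.0667+0.055)/1.055)^2.4 ≈ 0.00561
  B=4: 4/255≈0.0157 ≤ 0.04045 → 0.0157/12.92 ≈ 0.00121
  L1 = 0.2126×0.53948 + 0.7152×0.00561 + 0.0722×0.00121 ≈ 0.11879
Color 2 (36,93,118):
  R=36: 36/255≈0.1412 > 0.04045 → ((0.1412+0.055)/1.055)^2.4 ≈ 0.01764
  G=93: 93/255≈0.3647 > 0.04045 → ((0.3647+0.055)/1.055)^2.4 ≈ 0.10946
  B=118: 118/255≈0.4627 > 0.04045 → ((0.4627+0.055)/1.055)^2.4 ≈ 0.18116
  L2 = 0.2126×0.01764 + 0.7152×0.10946 + 0.0722×0.18116 ≈ 0.09512
Lighter = 0.11879, Darker = 0.09512
Ratio = (L_lighter + 0.05) / (L_darker + 0.05)
Ratio = (0.11879 + 0.05) / (0.09512 + 0.05) = 0.16879 / 0.14512 ≈ 1.1631
Ratio ≈ 1.16:1


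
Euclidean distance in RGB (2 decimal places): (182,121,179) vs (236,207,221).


d = √[(R₁-R₂)² + (G₁-G₂)² + (B₁-B₂)²]
d = √[(182-236)² + (121-207)² + (179-221)²]
d = √[2916 + 7396 + 1764]
d = √12076
d ≈ 109.89


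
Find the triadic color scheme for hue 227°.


Triadic: equally spaced at 120° intervals
H1 = 227°
H2 = (227 + 120) mod 360 = 347°
H3 = (227 + 240) mod 360 = 107°
Triadic = 227°, 347°, 107°


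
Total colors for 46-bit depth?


Colors = 2^bits = 2^46
= 70,368,744,177,664 colors


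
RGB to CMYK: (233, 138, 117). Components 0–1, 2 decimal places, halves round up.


R'=233/255≈0.9137, G'=138/255≈0.5412, B'=117/255≈0.4588
K = 1 - max(R',G',B') = 1 - 233/255 = 22/255 = 0.08627… → 0.09
(1-R'-K)/(1-K) simplifies to (max-R)/max with max = 233:
C = (233-233)/233 = 0/233 = 0 → 0.00
M = (233-138)/233 = 95/233 = 0.40772… → 0.41
Y = (233-117)/233 = 116/233 = 0.49785… → 0.50
= CMYK(0.00, 0.41, 0.50, 0.09)


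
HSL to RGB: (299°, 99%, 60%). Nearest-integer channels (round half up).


H=299°, S=0.99, L=0.60
C = (1-|2L-1|)×S = (1-|0.20|)×0.99 = 0.792
H' = H/60 = 299/60 ≈ 4.9833; X = C×(1-|H' mod 2 - 1|) = 0.7788
m = L - C/2 = 0.60 - 0.396 = 0.204
Sector ⌊H'⌋ = 4 → (R',G',B') = (0.7788, 0.0, 0.792)
RGB = ((R'+m)×255, (G'+m)×255, (B'+m)×255) = (250.614, 52.02, 253.98)
Round half up → RGB(251, 52, 254)


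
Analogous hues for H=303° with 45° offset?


Base hue: 303°
Left analog: (303 - 45) mod 360 = 258°
Right analog: (303 + 45) mod 360 = 348°
Analogous hues = 258° and 348°


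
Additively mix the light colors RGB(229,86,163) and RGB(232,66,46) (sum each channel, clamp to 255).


Additive: each channel = min(255, C₁+C₂)
R: 229+232 = 461 → 255
G: 86+66 = 152 → 152
B: 163+46 = 209 → 209
= RGB(255, 152, 209)


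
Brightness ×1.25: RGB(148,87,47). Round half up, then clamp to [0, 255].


Multiply each channel by 1.25, round half up, clamp to [0, 255]
R: 148×1.25 = 185
G: 87×1.25 = 108.75 → round → 109
B: 47×1.25 = 58.75 → round → 59
= RGB(185, 109, 59)


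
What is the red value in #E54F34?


Color: #E54F34
R = E5 = 229
G = 4F = 79
B = 34 = 52
Red = 229


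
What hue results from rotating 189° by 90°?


New hue = (H + rotation) mod 360
New hue = (189 + 90) mod 360
= 279 mod 360
= 279°


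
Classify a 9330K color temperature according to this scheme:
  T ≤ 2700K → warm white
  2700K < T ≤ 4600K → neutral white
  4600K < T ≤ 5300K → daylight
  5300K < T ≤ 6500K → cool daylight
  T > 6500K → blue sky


Temperature: 9330K
9330K > 6500K → blue sky
Classification: blue sky


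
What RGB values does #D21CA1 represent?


D2 → 210 (R)
1C → 28 (G)
A1 → 161 (B)
= RGB(210, 28, 161)


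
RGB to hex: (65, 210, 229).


R = 65 → 41 (hex)
G = 210 → D2 (hex)
B = 229 → E5 (hex)
Hex = #41D2E5


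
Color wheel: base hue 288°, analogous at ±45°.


Base hue: 288°
Left analog: (288 - 45) mod 360 = 243°
Right analog: (288 + 45) mod 360 = 333°
Analogous hues = 243° and 333°


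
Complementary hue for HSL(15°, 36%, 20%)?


Complement = opposite side of color wheel = hue + 180°
H' = (15 + 180) mod 360 = 195°
S and L unchanged.
= HSL(195°, 36%, 20%)


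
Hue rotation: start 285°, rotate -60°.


New hue = (H + rotation) mod 360
New hue = (285 -60) mod 360
= 225 mod 360
= 225°


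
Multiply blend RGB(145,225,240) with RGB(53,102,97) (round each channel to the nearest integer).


Multiply: C = A×B/255, rounded to nearest integer
R: 145×53/255 = 7685/255 ≈ 30.137 → 30
G: 225×102/255 = 22950/255 ≈ 90.000 → 90
B: 240×97/255 = 23280/255 ≈ 91.294 → 91
= RGB(30, 90, 91)


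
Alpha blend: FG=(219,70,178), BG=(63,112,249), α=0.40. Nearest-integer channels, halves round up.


C = α×F + (1-α)×B, with 1-α = 0.60
R: 0.40×219 + 0.60×63 = 87.60 + 37.80 = 125.40 → 125
G: 0.40×70 + 0.60×112 = 28.00 + 67.20 = 95.20 → 95
B: 0.40×178 + 0.60×249 = 71.20 + 149.40 = 220.60 → 221
= RGB(125, 95, 221)


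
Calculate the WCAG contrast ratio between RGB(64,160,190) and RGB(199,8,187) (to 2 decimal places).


Linearize each sRGB channel c=v/255: c/12.92 if c ≤ 0.04045 else ((c+0.055)/1.055)^2.4
L = 0.2126×R_lin + 0.7152×G_lin + 0.0722×B_lin
Color 1 (64,160,190):
  R=64: 64/255≈0.2510 > 0.04045 → ((0.2510+0.055)/1.055)^2.4 ≈ 0.05127
  G=160: 160/255≈0.6275 > 0.04045 → ((0.6275+0.055)/1.055)^2.4 ≈ 0.35153
  B=190: 190/255≈0.7451 > 0.04045 → ((0.7451+0.055)/1.055)^2.4 ≈ 0.51492
  L1 = 0.2126×0.05127 + 0.7152×0.35153 + 0.0722×0.51492 ≈ 0.29949
Color 2 (199,8,187):
  R=199: 199/255≈0.7804 > 0.04045 → ((0.7804+0.055)/1.055)^2.4 ≈ 0.57112
  G=8: 8/255≈0.0314 ≤ 0.04045 → 0.0314/12.92 ≈ 0.00243
  B=187: 187/255≈0.7333 > 0.04045 → ((0.7333+0.055)/1.055)^2.4 ≈ 0.49693
  L2 = 0.2126×0.57112 + 0.7152×0.00243 + 0.0722×0.49693 ≈ 0.15904
Lighter = 0.29949, Darker = 0.15904
Ratio = (L_lighter + 0.05) / (L_darker + 0.05)
Ratio = (0.29949 + 0.05) / (0.15904 + 0.05) = 0.34949 / 0.20904 ≈ 1.6719
Ratio ≈ 1.67:1


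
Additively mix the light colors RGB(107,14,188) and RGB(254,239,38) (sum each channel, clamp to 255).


Additive: each channel = min(255, C₁+C₂)
R: 107+254 = 361 → 255
G: 14+239 = 253 → 253
B: 188+38 = 226 → 226
= RGB(255, 253, 226)


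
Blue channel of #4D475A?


Color: #4D475A
R = 4D = 77
G = 47 = 71
B = 5A = 90
Blue = 90


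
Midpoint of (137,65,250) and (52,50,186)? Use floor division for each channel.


Midpoint: each channel = ⌊(C₁+C₂)/2⌋
R: ⌊(137+52)/2⌋ = 94
G: ⌊(65+50)/2⌋ = 57
B: ⌊(250+186)/2⌋ = 218
= RGB(94, 57, 218)


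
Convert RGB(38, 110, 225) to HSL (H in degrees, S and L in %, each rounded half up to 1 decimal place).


Normalize: R'=38/255≈0.1490, G'=110/255≈0.4314, B'=225/255≈0.8824
Max=225/255, Min=38/255, Δ=Max-Min=187/255
L = (Max+Min)/2 = (225+38)/510 = 263/510 = 0.51568… → L = 51.6%
L > 0.5 → S = Δ/(2-Max-Min) = 187/(510-225-38) = 187/247 = 0.75708… → S = 75.7%
(the 1/255 factors cancel in S and H, so raw channel differences can be used)
Max is B' → H = 60 × ((R-G)/Δ + 4) = 60 × ((38-110)/187 + 4)
  -72/187 + 4 = -0.3850… + 4 = 3.6149…
  H = 60 × 3.6149… = 216.898…° → H = 216.9°
= HSL(216.9°, 75.7%, 51.6%)


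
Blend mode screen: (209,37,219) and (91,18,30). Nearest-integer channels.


Screen: C = 255 - (255-A)×(255-B)/255, rounded to nearest integer
R: 255 - (255-209)×(255-91)/255 = 255 - 7544/255 ≈ 255 - 29.584 = 225.416 → 225
G: 255 - (255-37)×(255-18)/255 = 255 - 51666/255 ≈ 255 - 202.612 = 52.388 → 52
B: 255 - (255-219)×(255-30)/255 = 255 - 8100/255 ≈ 255 - 31.765 = 223.235 → 223
= RGB(225, 52, 223)


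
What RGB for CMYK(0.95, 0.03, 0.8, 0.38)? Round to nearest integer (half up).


R = 255 × (1-C) × (1-K) = 255 × 0.05 × 0.62 = 7.905 → 8
G = 255 × (1-M) × (1-K) = 255 × 0.97 × 0.62 = 153.357 → 153
B = 255 × (1-Y) × (1-K) = 255 × 0.20 × 0.62 = 31.62 → 32
= RGB(8, 153, 32)


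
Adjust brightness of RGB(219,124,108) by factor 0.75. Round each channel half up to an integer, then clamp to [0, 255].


Multiply each channel by 0.75, round half up, clamp to [0, 255]
R: 219×0.75 = 164.25 → round → 164
G: 124×0.75 = 93
B: 108×0.75 = 81
= RGB(164, 93, 81)


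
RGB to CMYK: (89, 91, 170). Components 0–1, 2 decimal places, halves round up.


R'=89/255≈0.3490, G'=91/255≈0.3569, B'=170/255≈0.6667
K = 1 - max(R',G',B') = 1 - 170/255 = 85/255 = 0.33333… → 0.33
(1-R'-K)/(1-K) simplifies to (max-R)/max with max = 170:
C = (170-89)/170 = 81/170 = 0.47647… → 0.48
M = (170-91)/170 = 79/170 = 0.46470… → 0.46
Y = (170-170)/170 = 0/170 = 0 → 0.00
= CMYK(0.48, 0.46, 0.00, 0.33)


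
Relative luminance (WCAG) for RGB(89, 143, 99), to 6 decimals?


Linearize each channel (sRGB transfer function): c = v/255; c_lin = c/12.92 if c ≤ 0.04045, else ((c+0.055)/1.055)^2.4
  R: 89/255 ≈ 0.349020 > 0.04045 → ((0.349020+0.055)/1.055)^2.4 ≈ 0.099899
  G: 143/255 ≈ 0.560784 > 0.04045 → ((0.560784+0.055)/1.055)^2.4 ≈ 0.274677
  B: 99/255 ≈ 0.388235 > 0.04045 → ((0.388235+0.055)/1.055)^2.4 ≈ 0.124772
R_lin = 0.099899, G_lin = 0.274677, B_lin = 0.124772
L = 0.2126×R + 0.7152×G + 0.0722×B
L = 0.2126×0.099899 + 0.7152×0.274677 + 0.0722×0.124772
L ≈ 0.226696


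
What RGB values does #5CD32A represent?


5C → 92 (R)
D3 → 211 (G)
2A → 42 (B)
= RGB(92, 211, 42)


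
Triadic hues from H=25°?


Triadic: equally spaced at 120° intervals
H1 = 25°
H2 = (25 + 120) mod 360 = 145°
H3 = (25 + 240) mod 360 = 265°
Triadic = 25°, 145°, 265°


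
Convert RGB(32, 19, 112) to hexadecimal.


R = 32 → 20 (hex)
G = 19 → 13 (hex)
B = 112 → 70 (hex)
Hex = #201370


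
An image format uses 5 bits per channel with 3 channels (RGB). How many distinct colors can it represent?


Total bits = 5 bits/channel × 3 channels = 15 bits
Distinct colors = 2^15
= 32,768 colors


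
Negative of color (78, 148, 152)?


Invert: (255-R, 255-G, 255-B)
R: 255-78 = 177
G: 255-148 = 107
B: 255-152 = 103
= RGB(177, 107, 103)


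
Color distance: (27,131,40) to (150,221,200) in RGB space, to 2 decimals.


d = √[(R₁-R₂)² + (G₁-G₂)² + (B₁-B₂)²]
d = √[(27-150)² + (131-221)² + (40-200)²]
d = √[15129 + 8100 + 25600]
d = √48829
d ≈ 220.97


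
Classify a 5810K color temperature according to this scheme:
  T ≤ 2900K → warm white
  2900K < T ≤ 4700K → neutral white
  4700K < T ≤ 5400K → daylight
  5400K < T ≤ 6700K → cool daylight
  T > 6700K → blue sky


Temperature: 5810K
5400K < 5810K ≤ 6700K → cool daylight
Classification: cool daylight


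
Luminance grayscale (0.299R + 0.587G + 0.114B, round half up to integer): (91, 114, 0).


Gray = 0.299×R + 0.587×G + 0.114×B
Gray = 0.299×91 + 0.587×114 + 0.114×0
Gray = 27.209 + 66.918 + 0.000
Gray = 94.127 → round half up → 94
Gray = 94


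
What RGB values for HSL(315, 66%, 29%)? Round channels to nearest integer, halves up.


H=315°, S=0.66, L=0.29
C = (1-|2L-1|)×S = (1-|-0.42|)×0.66 = 0.3828
H' = H/60 = 315/60 ≈ 5.2500; X = C×(1-|H' mod 2 - 1|) = 0.2871
m = L - C/2 = 0.29 - 0.1914 = 0.0986
Sector ⌊H'⌋ = 5 → (R',G',B') = (0.3828, 0.0, 0.2871)
RGB = ((R'+m)×255, (G'+m)×255, (B'+m)×255) = (122.757, 25.143, 98.3535)
Round half up → RGB(123, 25, 98)


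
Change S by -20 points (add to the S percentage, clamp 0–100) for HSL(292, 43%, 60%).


Original S = 43%
Adjustment = -20 percentage points
New S = 43 + (-20) = 23
Clamp to [0, 100] → 23
= HSL(292°, 23%, 60%)


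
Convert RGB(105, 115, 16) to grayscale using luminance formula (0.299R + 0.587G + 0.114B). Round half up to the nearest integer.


Gray = 0.299×R + 0.587×G + 0.114×B
Gray = 0.299×105 + 0.587×115 + 0.114×16
Gray = 31.395 + 67.505 + 1.824
Gray = 100.724 → round half up → 101
Gray = 101


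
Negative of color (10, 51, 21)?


Invert: (255-R, 255-G, 255-B)
R: 255-10 = 245
G: 255-51 = 204
B: 255-21 = 234
= RGB(245, 204, 234)


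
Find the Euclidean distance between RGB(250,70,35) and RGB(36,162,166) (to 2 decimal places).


d = √[(R₁-R₂)² + (G₁-G₂)² + (B₁-B₂)²]
d = √[(250-36)² + (70-162)² + (35-166)²]
d = √[45796 + 8464 + 17161]
d = √71421
d ≈ 267.25


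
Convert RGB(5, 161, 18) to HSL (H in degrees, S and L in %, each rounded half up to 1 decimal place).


Normalize: R'=5/255≈0.0196, G'=161/255≈0.6314, B'=18/255≈0.0706
Max=161/255, Min=5/255, Δ=Max-Min=156/255
L = (Max+Min)/2 = (161+5)/510 = 166/510 = 0.32549… → L = 32.5%
L ≤ 0.5 → S = Δ/(Max+Min) = 156/(161+5) = 156/166 = 0.93975… → S = 94.0%
(the 1/255 factors cancel in S and H, so raw channel differences can be used)
Max is G' → H = 60 × ((B-R)/Δ + 2) = 60 × ((18-5)/156 + 2)
  13/156 + 2 = 0.0833… + 2 = 2.0833…
  H = 60 × 2.0833… = 125° → H = 125.0°
= HSL(125.0°, 94.0%, 32.5%)


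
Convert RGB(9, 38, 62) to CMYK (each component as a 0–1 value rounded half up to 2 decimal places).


R'=9/255≈0.0353, G'=38/255≈0.1490, B'=62/255≈0.2431
K = 1 - max(R',G',B') = 1 - 62/255 = 193/255 = 0.75686… → 0.76
(1-R'-K)/(1-K) simplifies to (max-R)/max with max = 62:
C = (62-9)/62 = 53/62 = 0.85483… → 0.85
M = (62-38)/62 = 24/62 = 0.38709… → 0.39
Y = (62-62)/62 = 0/62 = 0 → 0.00
= CMYK(0.85, 0.39, 0.00, 0.76)


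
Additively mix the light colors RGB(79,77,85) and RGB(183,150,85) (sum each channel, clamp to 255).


Additive: each channel = min(255, C₁+C₂)
R: 79+183 = 262 → 255
G: 77+150 = 227 → 227
B: 85+85 = 170 → 170
= RGB(255, 227, 170)


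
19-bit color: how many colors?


Colors = 2^bits = 2^19
= 524,288 colors


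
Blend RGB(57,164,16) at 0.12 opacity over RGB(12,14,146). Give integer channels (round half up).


C = α×F + (1-α)×B, with 1-α = 0.88
R: 0.12×57 + 0.88×12 = 6.84 + 10.56 = 17.40 → 17
G: 0.12×164 + 0.88×14 = 19.68 + 12.32 = 32.00 → 32
B: 0.12×16 + 0.88×146 = 1.92 + 128.48 = 130.40 → 130
= RGB(17, 32, 130)


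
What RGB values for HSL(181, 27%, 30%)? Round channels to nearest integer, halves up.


H=181°, S=0.27, L=0.30
C = (1-|2L-1|)×S = (1-|-0.40|)×0.27 = 0.162
H' = H/60 = 181/60 ≈ 3.0167; X = C×(1-|H' mod 2 - 1|) = 0.1593
m = L - C/2 = 0.30 - 0.081 = 0.219
Sector ⌊H'⌋ = 3 → (R',G',B') = (0.0, 0.1593, 0.162)
RGB = ((R'+m)×255, (G'+m)×255, (B'+m)×255) = (55.845, 96.4665, 97.155)
Round half up → RGB(56, 96, 97)


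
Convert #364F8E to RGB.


36 → 54 (R)
4F → 79 (G)
8E → 142 (B)
= RGB(54, 79, 142)


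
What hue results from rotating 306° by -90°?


New hue = (H + rotation) mod 360
New hue = (306 -90) mod 360
= 216 mod 360
= 216°


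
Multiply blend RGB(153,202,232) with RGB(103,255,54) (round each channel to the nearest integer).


Multiply: C = A×B/255, rounded to nearest integer
R: 153×103/255 = 15759/255 ≈ 61.800 → 62
G: 202×255/255 = 51510/255 ≈ 202.000 → 202
B: 232×54/255 = 12528/255 ≈ 49.129 → 49
= RGB(62, 202, 49)


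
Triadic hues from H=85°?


Triadic: equally spaced at 120° intervals
H1 = 85°
H2 = (85 + 120) mod 360 = 205°
H3 = (85 + 240) mod 360 = 325°
Triadic = 85°, 205°, 325°


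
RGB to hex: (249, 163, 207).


R = 249 → F9 (hex)
G = 163 → A3 (hex)
B = 207 → CF (hex)
Hex = #F9A3CF


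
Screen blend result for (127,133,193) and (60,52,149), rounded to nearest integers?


Screen: C = 255 - (255-A)×(255-B)/255, rounded to nearest integer
R: 255 - (255-127)×(255-60)/255 = 255 - 24960/255 ≈ 255 - 97.882 = 157.118 → 157
G: 255 - (255-133)×(255-52)/255 = 255 - 24766/255 ≈ 255 - 97.122 = 157.878 → 158
B: 255 - (255-193)×(255-149)/255 = 255 - 6572/255 ≈ 255 - 25.773 = 229.227 → 229
= RGB(157, 158, 229)


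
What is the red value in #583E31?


Color: #583E31
R = 58 = 88
G = 3E = 62
B = 31 = 49
Red = 88


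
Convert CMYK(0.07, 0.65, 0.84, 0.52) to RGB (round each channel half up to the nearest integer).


R = 255 × (1-C) × (1-K) = 255 × 0.93 × 0.48 = 113.832 → 114
G = 255 × (1-M) × (1-K) = 255 × 0.35 × 0.48 = 42.84 → 43
B = 255 × (1-Y) × (1-K) = 255 × 0.16 × 0.48 = 19.584 → 20
= RGB(114, 43, 20)


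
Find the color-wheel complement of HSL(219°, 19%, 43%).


Complement = opposite side of color wheel = hue + 180°
H' = (219 + 180) mod 360 = 39°
S and L unchanged.
= HSL(39°, 19%, 43%)


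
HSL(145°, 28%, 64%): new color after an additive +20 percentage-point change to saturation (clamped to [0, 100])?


Original S = 28%
Adjustment = +20 percentage points
New S = 28 + (20) = 48
Clamp to [0, 100] → 48
= HSL(145°, 48%, 64%)


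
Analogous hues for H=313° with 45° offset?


Base hue: 313°
Left analog: (313 - 45) mod 360 = 268°
Right analog: (313 + 45) mod 360 = 358°
Analogous hues = 268° and 358°


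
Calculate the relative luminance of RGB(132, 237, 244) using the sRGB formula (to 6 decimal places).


Linearize each channel (sRGB transfer function): c = v/255; c_lin = c/12.92 if c ≤ 0.04045, else ((c+0.055)/1.055)^2.4
  R: 132/255 ≈ 0.517647 > 0.04045 → ((0.517647+0.055)/1.055)^2.4 ≈ 0.230740
  G: 237/255 ≈ 0.929412 > 0.04045 → ((0.929412+0.055)/1.055)^2.4 ≈ 0.846873
  B: 244/255 ≈ 0.956863 > 0.04045 → ((0.956863+0.055)/1.055)^2.4 ≈ 0.904661
R_lin = 0.230740, G_lin = 0.846873, B_lin = 0.904661
L = 0.2126×R + 0.7152×G + 0.0722×B
L = 0.2126×0.230740 + 0.7152×0.846873 + 0.0722×0.904661
L ≈ 0.720056


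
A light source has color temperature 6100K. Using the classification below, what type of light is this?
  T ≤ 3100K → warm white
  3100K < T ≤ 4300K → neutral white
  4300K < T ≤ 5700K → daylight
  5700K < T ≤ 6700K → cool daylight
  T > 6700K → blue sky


Temperature: 6100K
5700K < 6100K ≤ 6700K → cool daylight
Classification: cool daylight


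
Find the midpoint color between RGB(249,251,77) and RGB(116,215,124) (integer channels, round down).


Midpoint: each channel = ⌊(C₁+C₂)/2⌋
R: ⌊(249+116)/2⌋ = 182
G: ⌊(251+215)/2⌋ = 233
B: ⌊(77+124)/2⌋ = 100
= RGB(182, 233, 100)


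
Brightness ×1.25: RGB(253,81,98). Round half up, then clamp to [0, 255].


Multiply each channel by 1.25, round half up, clamp to [0, 255]
R: 253×1.25 = 316.25 → round → 316 → clamp → 255
G: 81×1.25 = 101.25 → round → 101
B: 98×1.25 = 122.5 → round → 123
= RGB(255, 101, 123)


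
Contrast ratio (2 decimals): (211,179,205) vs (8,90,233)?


Linearize each sRGB channel c=v/255: c/12.92 if c ≤ 0.04045 else ((c+0.055)/1.055)^2.4
L = 0.2126×R_lin + 0.7152×G_lin + 0.0722×B_lin
Color 1 (211,179,205):
  R=211: 211/255≈0.8275 > 0.04045 → ((0.8275+0.055)/1.055)^2.4 ≈ 0.65141
  G=179: 179/255≈0.7020 > 0.04045 → ((0.7020+0.055)/1.055)^2.4 ≈ 0.45079
  B=205: 205/255≈0.8039 > 0.04045 → ((0.8039+0.055)/1.055)^2.4 ≈ 0.61050
  L1 = 0.2126×0.65141 + 0.7152×0.45079 + 0.0722×0.61050 ≈ 0.50497
Color 2 (8,90,233):
  R=8: 8/255≈0.0314 ≤ 0.04045 → 0.0314/12.92 ≈ 0.00243
  G=90: 90/255≈0.3529 > 0.04045 → ((0.3529+0.055)/1.055)^2.4 ≈ 0.10224
  B=233: 233/255≈0.9137 > 0.04045 → ((0.9137+0.055)/1.055)^2.4 ≈ 0.81485
  L2 = 0.2126×0.00243 + 0.7152×0.10224 + 0.0722×0.81485 ≈ 0.13247
Lighter = 0.50497, Darker = 0.13247
Ratio = (L_lighter + 0.05) / (L_darker + 0.05)
Ratio = (0.50497 + 0.05) / (0.13247 + 0.05) = 0.55497 / 0.18247 ≈ 3.0414
Ratio ≈ 3.04:1


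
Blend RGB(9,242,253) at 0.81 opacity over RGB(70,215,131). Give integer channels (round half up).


C = α×F + (1-α)×B, with 1-α = 0.19
R: 0.81×9 + 0.19×70 = 7.29 + 13.30 = 20.59 → 21
G: 0.81×242 + 0.19×215 = 196.02 + 40.85 = 236.87 → 237
B: 0.81×253 + 0.19×131 = 204.93 + 24.89 = 229.82 → 230
= RGB(21, 237, 230)


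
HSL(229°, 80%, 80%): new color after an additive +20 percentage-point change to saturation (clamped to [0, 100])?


Original S = 80%
Adjustment = +20 percentage points
New S = 80 + (20) = 100
Clamp to [0, 100] → 100
= HSL(229°, 100%, 80%)


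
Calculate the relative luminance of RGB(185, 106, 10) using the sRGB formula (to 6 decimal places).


Linearize each channel (sRGB transfer function): c = v/255; c_lin = c/12.92 if c ≤ 0.04045, else ((c+0.055)/1.055)^2.4
  R: 185/255 ≈ 0.725490 > 0.04045 → ((0.725490+0.055)/1.055)^2.4 ≈ 0.485150
  G: 106/255 ≈ 0.415686 > 0.04045 → ((0.415686+0.055)/1.055)^2.4 ≈ 0.144128
  B: 10/255 ≈ 0.039216 ≤ 0.04045 → 0.039216/12.92 ≈ 0.003035
R_lin = 0.485150, G_lin = 0.144128, B_lin = 0.003035
L = 0.2126×R + 0.7152×G + 0.0722×B
L = 0.2126×0.485150 + 0.7152×0.144128 + 0.0722×0.003035
L ≈ 0.206443


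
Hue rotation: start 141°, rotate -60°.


New hue = (H + rotation) mod 360
New hue = (141 -60) mod 360
= 81 mod 360
= 81°


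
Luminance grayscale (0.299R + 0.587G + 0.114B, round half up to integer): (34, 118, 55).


Gray = 0.299×R + 0.587×G + 0.114×B
Gray = 0.299×34 + 0.587×118 + 0.114×55
Gray = 10.166 + 69.266 + 6.270
Gray = 85.702 → round half up → 86
Gray = 86


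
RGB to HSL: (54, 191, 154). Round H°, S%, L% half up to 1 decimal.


Normalize: R'=54/255≈0.2118, G'=191/255≈0.7490, B'=154/255≈0.6039
Max=191/255, Min=54/255, Δ=Max-Min=137/255
L = (Max+Min)/2 = (191+54)/510 = 245/510 = 0.48039… → L = 48.0%
L ≤ 0.5 → S = Δ/(Max+Min) = 137/(191+54) = 137/245 = 0.55918… → S = 55.9%
(the 1/255 factors cancel in S and H, so raw channel differences can be used)
Max is G' → H = 60 × ((B-R)/Δ + 2) = 60 × ((154-54)/137 + 2)
  100/137 + 2 = 0.7299… + 2 = 2.7299…
  H = 60 × 2.7299… = 163.795…° → H = 163.8°
= HSL(163.8°, 55.9%, 48.0%)


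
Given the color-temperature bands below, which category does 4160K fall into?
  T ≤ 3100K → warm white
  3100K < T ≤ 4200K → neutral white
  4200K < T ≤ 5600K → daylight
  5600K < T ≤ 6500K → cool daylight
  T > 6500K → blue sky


Temperature: 4160K
3100K < 4160K ≤ 4200K → neutral white
Classification: neutral white


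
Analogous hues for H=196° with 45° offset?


Base hue: 196°
Left analog: (196 - 45) mod 360 = 151°
Right analog: (196 + 45) mod 360 = 241°
Analogous hues = 151° and 241°


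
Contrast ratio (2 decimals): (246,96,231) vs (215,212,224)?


Linearize each sRGB channel c=v/255: c/12.92 if c ≤ 0.04045 else ((c+0.055)/1.055)^2.4
L = 0.2126×R_lin + 0.7152×G_lin + 0.0722×B_lin
Color 1 (246,96,231):
  R=246: 246/255≈0.9647 > 0.04045 → ((0.9647+0.055)/1.055)^2.4 ≈ 0.92158
  G=96: 96/255≈0.3765 > 0.04045 → ((0.3765+0.055)/1.055)^2.4 ≈ 0.11697
  B=231: 231/255≈0.9059 > 0.04045 → ((0.9059+0.055)/1.055)^2.4 ≈ 0.79910
  L1 = 0.2126×0.92158 + 0.7152×0.11697 + 0.0722×0.79910 ≈ 0.33728
Color 2 (215,212,224):
  R=215: 215/255≈0.8431 > 0.04045 → ((0.8431+0.055)/1.055)^2.4 ≈ 0.67954
  G=212: 212/255≈0.8314 > 0.04045 → ((0.8314+0.055)/1.055)^2.4 ≈ 0.65837
  B=224: 224/255≈0.8784 > 0.04045 → ((0.8784+0.055)/1.055)^2.4 ≈ 0.74540
  L2 = 0.2126×0.67954 + 0.7152×0.65837 + 0.0722×0.74540 ≈ 0.66916
Lighter = 0.66916, Darker = 0.33728
Ratio = (L_lighter + 0.05) / (L_darker + 0.05)
Ratio = (0.66916 + 0.05) / (0.33728 + 0.05) = 0.71916 / 0.38728 ≈ 1.8569
Ratio ≈ 1.86:1


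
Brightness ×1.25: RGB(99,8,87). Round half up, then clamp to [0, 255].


Multiply each channel by 1.25, round half up, clamp to [0, 255]
R: 99×1.25 = 123.75 → round → 124
G: 8×1.25 = 10
B: 87×1.25 = 108.75 → round → 109
= RGB(124, 10, 109)


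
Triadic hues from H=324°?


Triadic: equally spaced at 120° intervals
H1 = 324°
H2 = (324 + 120) mod 360 = 84°
H3 = (324 + 240) mod 360 = 204°
Triadic = 324°, 84°, 204°


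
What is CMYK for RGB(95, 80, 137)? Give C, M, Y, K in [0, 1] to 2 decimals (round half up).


R'=95/255≈0.3725, G'=80/255≈0.3137, B'=137/255≈0.5373
K = 1 - max(R',G',B') = 1 - 137/255 = 118/255 = 0.46274… → 0.46
(1-R'-K)/(1-K) simplifies to (max-R)/max with max = 137:
C = (137-95)/137 = 42/137 = 0.30656… → 0.31
M = (137-80)/137 = 57/137 = 0.41605… → 0.42
Y = (137-137)/137 = 0/137 = 0 → 0.00
= CMYK(0.31, 0.42, 0.00, 0.46)


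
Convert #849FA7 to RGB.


84 → 132 (R)
9F → 159 (G)
A7 → 167 (B)
= RGB(132, 159, 167)


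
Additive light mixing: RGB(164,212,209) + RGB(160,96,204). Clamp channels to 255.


Additive: each channel = min(255, C₁+C₂)
R: 164+160 = 324 → 255
G: 212+96 = 308 → 255
B: 209+204 = 413 → 255
= RGB(255, 255, 255)


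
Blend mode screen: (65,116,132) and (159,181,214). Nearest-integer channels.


Screen: C = 255 - (255-A)×(255-B)/255, rounded to nearest integer
R: 255 - (255-65)×(255-159)/255 = 255 - 18240/255 ≈ 255 - 71.529 = 183.471 → 183
G: 255 - (255-116)×(255-181)/255 = 255 - 10286/255 ≈ 255 - 40.337 = 214.663 → 215
B: 255 - (255-132)×(255-214)/255 = 255 - 5043/255 ≈ 255 - 19.776 = 235.224 → 235
= RGB(183, 215, 235)


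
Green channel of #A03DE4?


Color: #A03DE4
R = A0 = 160
G = 3D = 61
B = E4 = 228
Green = 61


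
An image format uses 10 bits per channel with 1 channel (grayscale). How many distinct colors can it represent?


Total bits = 10 bits/channel × 1 channels = 10 bits
Distinct colors = 2^10
= 1,024 colors


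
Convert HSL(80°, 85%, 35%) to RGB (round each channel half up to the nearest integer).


H=80°, S=0.85, L=0.35
C = (1-|2L-1|)×S = (1-|-0.30|)×0.85 = 0.595
H' = H/60 = 80/60 ≈ 1.3333; X = C×(1-|H' mod 2 - 1|) ≈ 0.3967
m = L - C/2 = 0.35 - 0.2975 = 0.0525
Sector ⌊H'⌋ = 1 → (R',G',B') = (≈0.3967, 0.595, 0.0)
RGB = ((R'+m)×255, (G'+m)×255, (B'+m)×255) = (114.5375, 165.1125, 13.3875)
Round half up → RGB(115, 165, 13)


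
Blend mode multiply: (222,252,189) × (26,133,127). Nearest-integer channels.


Multiply: C = A×B/255, rounded to nearest integer
R: 222×26/255 = 5772/255 ≈ 22.635 → 23
G: 252×133/255 = 33516/255 ≈ 131.435 → 131
B: 189×127/255 = 24003/255 ≈ 94.129 → 94
= RGB(23, 131, 94)


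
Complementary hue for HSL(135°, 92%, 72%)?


Complement = opposite side of color wheel = hue + 180°
H' = (135 + 180) mod 360 = 315°
S and L unchanged.
= HSL(315°, 92%, 72%)


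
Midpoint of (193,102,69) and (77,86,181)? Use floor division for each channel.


Midpoint: each channel = ⌊(C₁+C₂)/2⌋
R: ⌊(193+77)/2⌋ = 135
G: ⌊(102+86)/2⌋ = 94
B: ⌊(69+181)/2⌋ = 125
= RGB(135, 94, 125)


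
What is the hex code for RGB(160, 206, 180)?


R = 160 → A0 (hex)
G = 206 → CE (hex)
B = 180 → B4 (hex)
Hex = #A0CEB4


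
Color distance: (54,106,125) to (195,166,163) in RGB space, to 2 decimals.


d = √[(R₁-R₂)² + (G₁-G₂)² + (B₁-B₂)²]
d = √[(54-195)² + (106-166)² + (125-163)²]
d = √[19881 + 3600 + 1444]
d = √24925
d ≈ 157.88


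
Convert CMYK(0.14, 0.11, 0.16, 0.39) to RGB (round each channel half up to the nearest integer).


R = 255 × (1-C) × (1-K) = 255 × 0.86 × 0.61 = 133.773 → 134
G = 255 × (1-M) × (1-K) = 255 × 0.89 × 0.61 = 138.4395 → 138
B = 255 × (1-Y) × (1-K) = 255 × 0.84 × 0.61 = 130.662 → 131
= RGB(134, 138, 131)


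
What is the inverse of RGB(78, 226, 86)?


Invert: (255-R, 255-G, 255-B)
R: 255-78 = 177
G: 255-226 = 29
B: 255-86 = 169
= RGB(177, 29, 169)


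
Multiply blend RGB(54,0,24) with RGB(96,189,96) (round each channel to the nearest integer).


Multiply: C = A×B/255, rounded to nearest integer
R: 54×96/255 = 5184/255 ≈ 20.329 → 20
G: 0×189/255 = 0/255 ≈ 0.000 → 0
B: 24×96/255 = 2304/255 ≈ 9.035 → 9
= RGB(20, 0, 9)


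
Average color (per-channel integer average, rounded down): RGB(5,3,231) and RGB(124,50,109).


Midpoint: each channel = ⌊(C₁+C₂)/2⌋
R: ⌊(5+124)/2⌋ = 64
G: ⌊(3+50)/2⌋ = 26
B: ⌊(231+109)/2⌋ = 170
= RGB(64, 26, 170)


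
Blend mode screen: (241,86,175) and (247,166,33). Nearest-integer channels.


Screen: C = 255 - (255-A)×(255-B)/255, rounded to nearest integer
R: 255 - (255-241)×(255-247)/255 = 255 - 112/255 ≈ 255 - 0.439 = 254.561 → 255
G: 255 - (255-86)×(255-166)/255 = 255 - 15041/255 ≈ 255 - 58.984 = 196.016 → 196
B: 255 - (255-175)×(255-33)/255 = 255 - 17760/255 ≈ 255 - 69.647 = 185.353 → 185
= RGB(255, 196, 185)


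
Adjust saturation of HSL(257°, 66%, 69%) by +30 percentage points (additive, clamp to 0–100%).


Original S = 66%
Adjustment = +30 percentage points
New S = 66 + (30) = 96
Clamp to [0, 100] → 96
= HSL(257°, 96%, 69%)


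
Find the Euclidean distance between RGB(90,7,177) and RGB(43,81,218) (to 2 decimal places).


d = √[(R₁-R₂)² + (G₁-G₂)² + (B₁-B₂)²]
d = √[(90-43)² + (7-81)² + (177-218)²]
d = √[2209 + 5476 + 1681]
d = √9366
d ≈ 96.78


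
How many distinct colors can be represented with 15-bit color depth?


Colors = 2^bits = 2^15
= 32,768 colors


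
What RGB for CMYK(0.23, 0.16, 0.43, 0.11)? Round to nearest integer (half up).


R = 255 × (1-C) × (1-K) = 255 × 0.77 × 0.89 = 174.7515 → 175
G = 255 × (1-M) × (1-K) = 255 × 0.84 × 0.89 = 190.638 → 191
B = 255 × (1-Y) × (1-K) = 255 × 0.57 × 0.89 = 129.3615 → 129
= RGB(175, 191, 129)


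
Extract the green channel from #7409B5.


Color: #7409B5
R = 74 = 116
G = 09 = 9
B = B5 = 181
Green = 9


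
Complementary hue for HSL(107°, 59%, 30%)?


Complement = opposite side of color wheel = hue + 180°
H' = (107 + 180) mod 360 = 287°
S and L unchanged.
= HSL(287°, 59%, 30%)


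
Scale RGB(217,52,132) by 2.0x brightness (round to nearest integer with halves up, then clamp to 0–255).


Multiply each channel by 2.0, round half up, clamp to [0, 255]
R: 217×2.0 = 434 → clamp → 255
G: 52×2.0 = 104
B: 132×2.0 = 264 → clamp → 255
= RGB(255, 104, 255)
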